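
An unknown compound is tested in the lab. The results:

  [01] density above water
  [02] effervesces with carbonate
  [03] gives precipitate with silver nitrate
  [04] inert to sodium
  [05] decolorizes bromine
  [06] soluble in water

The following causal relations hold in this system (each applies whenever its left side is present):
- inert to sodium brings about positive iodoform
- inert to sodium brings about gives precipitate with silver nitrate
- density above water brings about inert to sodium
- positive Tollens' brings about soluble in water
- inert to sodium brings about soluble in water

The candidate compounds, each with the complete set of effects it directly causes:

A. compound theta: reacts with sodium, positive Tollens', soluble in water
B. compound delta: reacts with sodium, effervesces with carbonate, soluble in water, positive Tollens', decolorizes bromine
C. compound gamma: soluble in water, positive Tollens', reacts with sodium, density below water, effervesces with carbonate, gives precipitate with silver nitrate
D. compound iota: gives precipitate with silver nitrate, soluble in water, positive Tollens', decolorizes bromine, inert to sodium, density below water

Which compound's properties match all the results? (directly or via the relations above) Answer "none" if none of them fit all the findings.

Checking each candidate against the observations:
(A) compound theta — density above water miss; effervesces with carbonate miss; gives precipitate with silver nitrate miss; inert to sodium miss; decolorizes bromine miss; soluble in water match
(B) compound delta — density above water miss; effervesces with carbonate match; gives precipitate with silver nitrate miss; inert to sodium miss; decolorizes bromine match; soluble in water match
(C) compound gamma — density above water miss; effervesces with carbonate match; gives precipitate with silver nitrate match; inert to sodium miss; decolorizes bromine miss; soluble in water match
(D) compound iota — density above water miss; effervesces with carbonate miss; gives precipitate with silver nitrate match; inert to sodium match; decolorizes bromine match; soluble in water match
Every candidate fails on at least one observation.

none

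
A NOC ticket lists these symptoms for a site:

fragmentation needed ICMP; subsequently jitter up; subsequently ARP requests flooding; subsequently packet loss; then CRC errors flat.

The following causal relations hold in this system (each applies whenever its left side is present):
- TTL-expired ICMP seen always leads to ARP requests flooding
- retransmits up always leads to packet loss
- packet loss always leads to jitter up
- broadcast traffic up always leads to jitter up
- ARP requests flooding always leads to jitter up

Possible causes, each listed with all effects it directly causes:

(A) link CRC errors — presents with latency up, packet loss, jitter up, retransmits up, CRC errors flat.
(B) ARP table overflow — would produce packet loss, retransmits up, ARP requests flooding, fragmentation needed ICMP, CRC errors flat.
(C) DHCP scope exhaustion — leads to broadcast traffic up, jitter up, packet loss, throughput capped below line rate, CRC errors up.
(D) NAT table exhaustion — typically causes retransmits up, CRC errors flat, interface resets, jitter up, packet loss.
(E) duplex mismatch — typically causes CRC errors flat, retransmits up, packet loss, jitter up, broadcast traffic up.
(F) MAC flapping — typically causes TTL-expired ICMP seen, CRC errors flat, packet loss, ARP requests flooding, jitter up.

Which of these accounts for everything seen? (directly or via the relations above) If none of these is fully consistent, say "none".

B

For each candidate, compare predicted effects to what was observed:
(A) link CRC errors — fragmentation needed ICMP NO; jitter up yes; ARP requests flooding NO; packet loss yes; CRC errors flat yes
(B) ARP table overflow — accounts for every observation (jitter up by ARP requests flooding → jitter up)
(C) DHCP scope exhaustion — fragmentation needed ICMP NO; jitter up yes; ARP requests flooding NO; packet loss yes; CRC errors flat NO
(D) NAT table exhaustion — fragmentation needed ICMP NO; jitter up yes; ARP requests flooding NO; packet loss yes; CRC errors flat yes
(E) duplex mismatch — fragmentation needed ICMP NO; jitter up yes; ARP requests flooding NO; packet loss yes; CRC errors flat yes
(F) MAC flapping — does not account for fragmentation needed ICMP
(B) is the only candidate with no mismatches.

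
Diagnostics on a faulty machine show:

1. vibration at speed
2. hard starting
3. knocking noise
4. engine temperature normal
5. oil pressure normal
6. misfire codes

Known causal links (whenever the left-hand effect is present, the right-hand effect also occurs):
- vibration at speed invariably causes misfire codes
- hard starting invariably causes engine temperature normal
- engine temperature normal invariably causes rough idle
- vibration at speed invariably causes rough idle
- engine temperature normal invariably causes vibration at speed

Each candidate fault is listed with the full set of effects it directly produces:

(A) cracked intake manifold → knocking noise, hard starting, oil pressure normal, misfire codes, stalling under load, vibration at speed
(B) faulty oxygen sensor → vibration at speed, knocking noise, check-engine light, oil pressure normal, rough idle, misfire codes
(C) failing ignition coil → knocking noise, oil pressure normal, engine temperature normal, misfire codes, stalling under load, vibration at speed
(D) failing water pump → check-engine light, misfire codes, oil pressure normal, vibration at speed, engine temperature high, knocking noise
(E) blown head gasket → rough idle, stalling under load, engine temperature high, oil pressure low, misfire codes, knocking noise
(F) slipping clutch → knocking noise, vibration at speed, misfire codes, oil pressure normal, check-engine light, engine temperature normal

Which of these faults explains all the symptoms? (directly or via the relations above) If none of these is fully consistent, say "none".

Checking each candidate against the observations:
(A) cracked intake manifold — vibration at speed ✓; hard starting ✓; knocking noise ✓; engine temperature normal ✓ (by hard starting → engine temperature normal); oil pressure normal ✓; misfire codes ✓
(B) faulty oxygen sensor — vibration at speed ✓; hard starting ✗; knocking noise ✓; engine temperature normal ✗; oil pressure normal ✓; misfire codes ✓
(C) failing ignition coil — vibration at speed ✓; hard starting ✗; knocking noise ✓; engine temperature normal ✓; oil pressure normal ✓; misfire codes ✓
(D) failing water pump — fails on hard starting, engine temperature normal (predicts engine temperature high, not engine temperature normal)
(E) blown head gasket — fails on vibration at speed, hard starting, engine temperature normal, oil pressure normal (predicts engine temperature high, not engine temperature normal; predicts oil pressure low, not oil pressure normal)
(F) slipping clutch — does not account for hard starting
(A) is the only candidate with no mismatches.

A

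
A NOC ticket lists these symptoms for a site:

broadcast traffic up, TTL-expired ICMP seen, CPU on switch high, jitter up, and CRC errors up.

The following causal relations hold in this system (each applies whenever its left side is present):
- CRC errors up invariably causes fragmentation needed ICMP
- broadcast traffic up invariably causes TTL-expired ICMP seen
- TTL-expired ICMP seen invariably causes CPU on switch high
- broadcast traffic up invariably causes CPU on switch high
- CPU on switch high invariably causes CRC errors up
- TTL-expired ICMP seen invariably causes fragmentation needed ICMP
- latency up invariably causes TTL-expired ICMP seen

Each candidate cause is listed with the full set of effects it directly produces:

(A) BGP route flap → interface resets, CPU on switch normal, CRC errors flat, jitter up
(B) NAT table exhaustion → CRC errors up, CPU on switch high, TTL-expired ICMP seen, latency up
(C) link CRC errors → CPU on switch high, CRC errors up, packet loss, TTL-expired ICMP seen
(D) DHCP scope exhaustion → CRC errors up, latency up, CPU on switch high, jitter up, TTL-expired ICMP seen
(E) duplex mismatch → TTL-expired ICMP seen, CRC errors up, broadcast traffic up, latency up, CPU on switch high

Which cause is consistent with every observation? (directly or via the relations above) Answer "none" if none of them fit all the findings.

Testing each hypothesis:
(A) BGP route flap — broadcast traffic up NO; TTL-expired ICMP seen NO; CPU on switch high NO; jitter up yes; CRC errors up NO
(B) NAT table exhaustion — broadcast traffic up NO; TTL-expired ICMP seen yes; CPU on switch high yes; jitter up NO; CRC errors up yes
(C) link CRC errors — does not account for broadcast traffic up, jitter up
(D) DHCP scope exhaustion — broadcast traffic up NO; TTL-expired ICMP seen yes; CPU on switch high yes; jitter up yes; CRC errors up yes
(E) duplex mismatch — does not account for jitter up
Every candidate fails on at least one observation.

none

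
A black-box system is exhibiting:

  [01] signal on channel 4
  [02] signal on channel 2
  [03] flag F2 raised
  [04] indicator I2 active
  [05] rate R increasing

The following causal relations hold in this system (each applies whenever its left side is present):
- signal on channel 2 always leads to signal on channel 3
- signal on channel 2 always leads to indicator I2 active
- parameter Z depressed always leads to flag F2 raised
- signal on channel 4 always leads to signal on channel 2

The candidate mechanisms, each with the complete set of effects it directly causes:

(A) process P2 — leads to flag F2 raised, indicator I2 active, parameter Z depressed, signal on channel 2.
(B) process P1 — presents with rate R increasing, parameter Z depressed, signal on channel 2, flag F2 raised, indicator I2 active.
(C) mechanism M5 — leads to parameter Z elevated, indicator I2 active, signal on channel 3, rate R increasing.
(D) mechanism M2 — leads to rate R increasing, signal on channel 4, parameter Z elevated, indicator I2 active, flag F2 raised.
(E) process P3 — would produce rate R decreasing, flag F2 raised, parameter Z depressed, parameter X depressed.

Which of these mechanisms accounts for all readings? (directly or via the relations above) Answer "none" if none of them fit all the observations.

Per-candidate check:
(A) process P2 — does not account for signal on channel 4, rate R increasing
(B) process P1 — signal on channel 4 -; signal on channel 2 +; flag F2 raised +; indicator I2 active +; rate R increasing +
(C) mechanism M5 — does not account for signal on channel 4, signal on channel 2, flag F2 raised
(D) mechanism M2 — accounts for every observation (signal on channel 2 via signal on channel 4 → signal on channel 2)
(E) process P3 — fails on signal on channel 4, signal on channel 2, indicator I2 active, rate R increasing (predicts rate R decreasing, not rate R increasing)
(D) alone accounts for all the evidence.

D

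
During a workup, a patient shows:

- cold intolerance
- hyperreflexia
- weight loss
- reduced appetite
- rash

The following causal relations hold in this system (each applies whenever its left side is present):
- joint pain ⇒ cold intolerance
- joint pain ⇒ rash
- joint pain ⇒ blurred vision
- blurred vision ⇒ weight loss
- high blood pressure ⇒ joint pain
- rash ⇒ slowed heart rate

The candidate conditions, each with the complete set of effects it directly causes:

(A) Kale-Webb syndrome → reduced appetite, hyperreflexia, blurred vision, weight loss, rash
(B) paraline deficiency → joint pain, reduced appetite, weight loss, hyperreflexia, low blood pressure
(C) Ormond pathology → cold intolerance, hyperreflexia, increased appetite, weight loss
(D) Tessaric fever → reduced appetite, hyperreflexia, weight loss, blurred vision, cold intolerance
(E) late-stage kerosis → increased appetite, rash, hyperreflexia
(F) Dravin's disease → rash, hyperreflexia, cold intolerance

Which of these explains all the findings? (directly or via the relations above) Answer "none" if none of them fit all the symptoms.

B

Per-candidate check:
(A) Kale-Webb syndrome — cold intolerance miss; hyperreflexia match; weight loss match; reduced appetite match; rash match
(B) paraline deficiency — cold intolerance match (by joint pain → cold intolerance); hyperreflexia match; weight loss match; reduced appetite match; rash match (by joint pain → rash)
(C) Ormond pathology — cold intolerance match; hyperreflexia match; weight loss match; reduced appetite miss; rash miss
(D) Tessaric fever — cold intolerance match; hyperreflexia match; weight loss match; reduced appetite match; rash miss
(E) late-stage kerosis — fails on cold intolerance, weight loss, reduced appetite (predicts increased appetite, not reduced appetite)
(F) Dravin's disease — does not account for weight loss, reduced appetite
(B) alone accounts for all the evidence.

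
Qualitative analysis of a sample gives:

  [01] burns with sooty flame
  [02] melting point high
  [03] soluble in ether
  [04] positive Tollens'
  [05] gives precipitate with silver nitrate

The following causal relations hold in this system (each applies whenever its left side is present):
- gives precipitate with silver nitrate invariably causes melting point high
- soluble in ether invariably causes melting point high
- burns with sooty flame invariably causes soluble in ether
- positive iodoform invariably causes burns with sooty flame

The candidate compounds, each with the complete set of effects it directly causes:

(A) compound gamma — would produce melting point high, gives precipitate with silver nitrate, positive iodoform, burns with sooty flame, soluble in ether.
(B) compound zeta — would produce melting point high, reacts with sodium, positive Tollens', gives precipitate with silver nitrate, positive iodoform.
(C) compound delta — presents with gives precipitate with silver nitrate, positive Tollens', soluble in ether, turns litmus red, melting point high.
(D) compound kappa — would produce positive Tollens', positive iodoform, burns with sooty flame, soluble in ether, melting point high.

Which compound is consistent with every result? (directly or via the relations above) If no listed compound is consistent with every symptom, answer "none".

B

For each candidate, compare predicted effects to what was observed:
(A) compound gamma — burns with sooty flame +; melting point high +; soluble in ether +; positive Tollens' -; gives precipitate with silver nitrate +
(B) compound zeta — accounts for every observation (burns with sooty flame via positive iodoform → burns with sooty flame)
(C) compound delta — burns with sooty flame -; melting point high +; soluble in ether +; positive Tollens' +; gives precipitate with silver nitrate +
(D) compound kappa — burns with sooty flame +; melting point high +; soluble in ether +; positive Tollens' +; gives precipitate with silver nitrate -
(B) is the only candidate with no mismatches.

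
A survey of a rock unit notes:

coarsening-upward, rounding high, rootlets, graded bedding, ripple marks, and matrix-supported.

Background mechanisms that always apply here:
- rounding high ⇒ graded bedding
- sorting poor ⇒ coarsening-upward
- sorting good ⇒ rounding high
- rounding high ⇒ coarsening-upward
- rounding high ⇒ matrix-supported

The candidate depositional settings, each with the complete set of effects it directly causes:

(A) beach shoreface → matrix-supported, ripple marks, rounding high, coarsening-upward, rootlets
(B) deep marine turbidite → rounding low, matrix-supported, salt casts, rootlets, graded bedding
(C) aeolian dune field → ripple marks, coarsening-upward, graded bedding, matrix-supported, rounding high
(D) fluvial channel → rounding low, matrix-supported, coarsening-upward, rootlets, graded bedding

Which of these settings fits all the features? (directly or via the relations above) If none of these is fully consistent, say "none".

Per-candidate check:
(A) beach shoreface — accounts for every observation (graded bedding by rounding high → graded bedding)
(B) deep marine turbidite — coarsening-upward NO; rounding high NO; rootlets yes; graded bedding yes; ripple marks NO; matrix-supported yes
(C) aeolian dune field — coarsening-upward yes; rounding high yes; rootlets NO; graded bedding yes; ripple marks yes; matrix-supported yes
(D) fluvial channel — coarsening-upward yes; rounding high NO; rootlets yes; graded bedding yes; ripple marks NO; matrix-supported yes
Only (A) is consistent with every observation.

A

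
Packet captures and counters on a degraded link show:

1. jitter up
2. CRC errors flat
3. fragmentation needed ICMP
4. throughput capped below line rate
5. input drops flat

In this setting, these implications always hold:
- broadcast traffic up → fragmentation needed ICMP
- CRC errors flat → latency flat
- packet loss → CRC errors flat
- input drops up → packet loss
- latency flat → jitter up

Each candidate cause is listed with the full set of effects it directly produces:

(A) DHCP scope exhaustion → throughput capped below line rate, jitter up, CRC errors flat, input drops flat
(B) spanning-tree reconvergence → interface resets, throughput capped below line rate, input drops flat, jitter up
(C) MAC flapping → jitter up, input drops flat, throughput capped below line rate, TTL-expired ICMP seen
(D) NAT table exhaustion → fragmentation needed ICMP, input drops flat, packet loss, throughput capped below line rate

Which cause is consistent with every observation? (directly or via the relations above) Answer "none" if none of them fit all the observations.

For each candidate, compare predicted effects to what was observed:
(A) DHCP scope exhaustion — jitter up yes; CRC errors flat yes; fragmentation needed ICMP NO; throughput capped below line rate yes; input drops flat yes
(B) spanning-tree reconvergence — jitter up yes; CRC errors flat NO; fragmentation needed ICMP NO; throughput capped below line rate yes; input drops flat yes
(C) MAC flapping — does not account for CRC errors flat, fragmentation needed ICMP
(D) NAT table exhaustion — jitter up yes (via packet loss → CRC errors flat → latency flat → jitter up); CRC errors flat yes (via packet loss → CRC errors flat); fragmentation needed ICMP yes; throughput capped below line rate yes; input drops flat yes
(D) alone accounts for all the evidence.

D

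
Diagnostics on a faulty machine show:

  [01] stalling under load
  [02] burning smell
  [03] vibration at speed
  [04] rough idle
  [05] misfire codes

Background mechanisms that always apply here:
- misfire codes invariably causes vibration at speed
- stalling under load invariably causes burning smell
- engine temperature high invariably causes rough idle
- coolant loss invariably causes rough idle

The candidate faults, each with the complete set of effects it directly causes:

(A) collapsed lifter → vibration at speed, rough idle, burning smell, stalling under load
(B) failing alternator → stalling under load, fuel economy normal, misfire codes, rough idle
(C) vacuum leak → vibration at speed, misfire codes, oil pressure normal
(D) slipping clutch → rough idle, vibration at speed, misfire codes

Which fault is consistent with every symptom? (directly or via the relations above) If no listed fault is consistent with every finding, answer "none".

B

Testing each hypothesis:
(A) collapsed lifter — stalling under load yes; burning smell yes; vibration at speed yes; rough idle yes; misfire codes NO
(B) failing alternator — accounts for every observation (burning smell through stalling under load → burning smell)
(C) vacuum leak — does not account for stalling under load, burning smell, rough idle
(D) slipping clutch — stalling under load NO; burning smell NO; vibration at speed yes; rough idle yes; misfire codes yes
Only (B) is consistent with every observation.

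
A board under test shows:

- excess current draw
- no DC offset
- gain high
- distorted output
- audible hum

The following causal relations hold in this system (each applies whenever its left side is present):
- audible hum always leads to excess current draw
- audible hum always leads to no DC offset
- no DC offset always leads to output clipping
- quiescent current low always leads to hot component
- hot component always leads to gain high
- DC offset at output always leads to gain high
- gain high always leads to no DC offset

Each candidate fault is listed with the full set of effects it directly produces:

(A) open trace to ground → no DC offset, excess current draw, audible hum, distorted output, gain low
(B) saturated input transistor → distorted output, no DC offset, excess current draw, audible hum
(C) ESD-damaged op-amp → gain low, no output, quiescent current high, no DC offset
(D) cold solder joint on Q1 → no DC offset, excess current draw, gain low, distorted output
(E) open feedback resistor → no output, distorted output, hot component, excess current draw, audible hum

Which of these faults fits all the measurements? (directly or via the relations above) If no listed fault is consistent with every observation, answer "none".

E

Checking each candidate against the observations:
(A) open trace to ground — excess current draw yes; no DC offset yes; gain high NO; distorted output yes; audible hum yes
(B) saturated input transistor — does not account for gain high
(C) ESD-damaged op-amp — excess current draw NO; no DC offset yes; gain high NO; distorted output NO; audible hum NO
(D) cold solder joint on Q1 — excess current draw yes; no DC offset yes; gain high NO; distorted output yes; audible hum NO
(E) open feedback resistor — excess current draw yes; no DC offset yes (through audible hum → no DC offset); gain high yes (through hot component → gain high); distorted output yes; audible hum yes
(E) is the only candidate with no mismatches.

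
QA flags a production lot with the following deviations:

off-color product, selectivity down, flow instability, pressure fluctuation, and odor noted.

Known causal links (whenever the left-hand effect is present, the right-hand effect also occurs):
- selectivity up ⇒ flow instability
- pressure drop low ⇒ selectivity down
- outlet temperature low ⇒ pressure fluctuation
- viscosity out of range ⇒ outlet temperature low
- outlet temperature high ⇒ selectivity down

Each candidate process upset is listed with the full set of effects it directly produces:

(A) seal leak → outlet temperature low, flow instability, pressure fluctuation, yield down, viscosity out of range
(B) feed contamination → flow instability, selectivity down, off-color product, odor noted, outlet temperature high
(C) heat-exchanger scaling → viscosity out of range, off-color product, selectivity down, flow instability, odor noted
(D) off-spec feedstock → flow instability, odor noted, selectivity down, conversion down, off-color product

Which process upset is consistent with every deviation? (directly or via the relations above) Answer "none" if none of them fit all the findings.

C

For each candidate, compare predicted effects to what was observed:
(A) seal leak — does not account for off-color product, selectivity down, odor noted
(B) feed contamination — does not account for pressure fluctuation
(C) heat-exchanger scaling — off-color product ✓; selectivity down ✓; flow instability ✓; pressure fluctuation ✓ (through viscosity out of range → outlet temperature low → pressure fluctuation); odor noted ✓
(D) off-spec feedstock — does not account for pressure fluctuation
(C) is the only candidate with no mismatches.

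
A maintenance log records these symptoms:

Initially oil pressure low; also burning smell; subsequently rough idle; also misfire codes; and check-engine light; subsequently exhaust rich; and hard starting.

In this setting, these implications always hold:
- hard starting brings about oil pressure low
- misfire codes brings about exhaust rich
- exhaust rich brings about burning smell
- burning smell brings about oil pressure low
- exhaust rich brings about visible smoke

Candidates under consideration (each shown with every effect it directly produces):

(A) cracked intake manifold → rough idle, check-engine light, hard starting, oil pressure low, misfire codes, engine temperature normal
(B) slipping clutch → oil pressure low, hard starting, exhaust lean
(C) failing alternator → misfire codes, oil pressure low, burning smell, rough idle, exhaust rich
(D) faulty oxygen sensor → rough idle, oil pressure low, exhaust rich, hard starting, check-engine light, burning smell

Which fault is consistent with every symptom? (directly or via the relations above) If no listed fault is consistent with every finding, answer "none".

For each candidate, compare predicted effects to what was observed:
(A) cracked intake manifold — oil pressure low match; burning smell match (by misfire codes → exhaust rich → burning smell); rough idle match; misfire codes match; check-engine light match; exhaust rich match (by misfire codes → exhaust rich); hard starting match
(B) slipping clutch — oil pressure low match; burning smell miss; rough idle miss; misfire codes miss; check-engine light miss; exhaust rich miss; hard starting match
(C) failing alternator — oil pressure low match; burning smell match; rough idle match; misfire codes match; check-engine light miss; exhaust rich match; hard starting miss
(D) faulty oxygen sensor — oil pressure low match; burning smell match; rough idle match; misfire codes miss; check-engine light match; exhaust rich match; hard starting match
Only (A) is consistent with every observation.

A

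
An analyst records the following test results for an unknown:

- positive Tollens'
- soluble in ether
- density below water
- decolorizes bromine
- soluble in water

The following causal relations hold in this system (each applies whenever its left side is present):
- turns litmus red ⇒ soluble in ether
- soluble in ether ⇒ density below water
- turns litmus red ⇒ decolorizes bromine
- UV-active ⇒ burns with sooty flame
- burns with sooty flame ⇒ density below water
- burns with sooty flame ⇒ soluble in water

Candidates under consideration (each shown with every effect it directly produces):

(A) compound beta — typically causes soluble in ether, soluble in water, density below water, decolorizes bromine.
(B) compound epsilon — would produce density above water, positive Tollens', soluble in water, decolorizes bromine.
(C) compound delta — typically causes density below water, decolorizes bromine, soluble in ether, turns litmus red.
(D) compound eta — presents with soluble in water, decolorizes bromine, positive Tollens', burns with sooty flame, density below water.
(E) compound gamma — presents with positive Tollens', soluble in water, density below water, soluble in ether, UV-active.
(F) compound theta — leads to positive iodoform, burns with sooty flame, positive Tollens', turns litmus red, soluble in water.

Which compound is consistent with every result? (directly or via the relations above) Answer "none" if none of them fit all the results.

For each candidate, compare predicted effects to what was observed:
(A) compound beta — does not account for positive Tollens'
(B) compound epsilon — positive Tollens' +; soluble in ether -; density below water -; decolorizes bromine +; soluble in water +
(C) compound delta — does not account for positive Tollens', soluble in water
(D) compound eta — positive Tollens' +; soluble in ether -; density below water +; decolorizes bromine +; soluble in water +
(E) compound gamma — positive Tollens' +; soluble in ether +; density below water +; decolorizes bromine -; soluble in water +
(F) compound theta — accounts for every observation (soluble in ether by turns litmus red → soluble in ether)
(F) is the only candidate with no mismatches.

F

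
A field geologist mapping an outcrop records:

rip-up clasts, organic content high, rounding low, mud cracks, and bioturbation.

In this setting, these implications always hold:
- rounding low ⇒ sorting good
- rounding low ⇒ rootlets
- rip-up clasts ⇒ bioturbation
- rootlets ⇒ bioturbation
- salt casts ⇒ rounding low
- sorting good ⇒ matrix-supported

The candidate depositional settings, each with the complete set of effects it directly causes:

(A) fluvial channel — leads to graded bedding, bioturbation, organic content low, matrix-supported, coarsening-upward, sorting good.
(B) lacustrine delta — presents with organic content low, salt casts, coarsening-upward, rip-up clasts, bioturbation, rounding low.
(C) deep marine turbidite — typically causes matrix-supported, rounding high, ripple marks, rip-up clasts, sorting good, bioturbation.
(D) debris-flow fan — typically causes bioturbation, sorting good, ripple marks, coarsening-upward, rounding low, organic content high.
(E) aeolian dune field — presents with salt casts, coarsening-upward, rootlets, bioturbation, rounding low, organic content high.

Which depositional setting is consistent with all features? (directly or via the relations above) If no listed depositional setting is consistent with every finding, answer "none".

none

Checking each candidate against the observations:
(A) fluvial channel — fails on rip-up clasts, organic content high, rounding low, mud cracks (predicts organic content low, not organic content high)
(B) lacustrine delta — fails on organic content high, mud cracks (predicts organic content low, not organic content high)
(C) deep marine turbidite — rip-up clasts +; organic content high -; rounding low -; mud cracks -; bioturbation +
(D) debris-flow fan — rip-up clasts -; organic content high +; rounding low +; mud cracks -; bioturbation +
(E) aeolian dune field — rip-up clasts -; organic content high +; rounding low +; mud cracks -; bioturbation +
None of the listed candidates fits everything.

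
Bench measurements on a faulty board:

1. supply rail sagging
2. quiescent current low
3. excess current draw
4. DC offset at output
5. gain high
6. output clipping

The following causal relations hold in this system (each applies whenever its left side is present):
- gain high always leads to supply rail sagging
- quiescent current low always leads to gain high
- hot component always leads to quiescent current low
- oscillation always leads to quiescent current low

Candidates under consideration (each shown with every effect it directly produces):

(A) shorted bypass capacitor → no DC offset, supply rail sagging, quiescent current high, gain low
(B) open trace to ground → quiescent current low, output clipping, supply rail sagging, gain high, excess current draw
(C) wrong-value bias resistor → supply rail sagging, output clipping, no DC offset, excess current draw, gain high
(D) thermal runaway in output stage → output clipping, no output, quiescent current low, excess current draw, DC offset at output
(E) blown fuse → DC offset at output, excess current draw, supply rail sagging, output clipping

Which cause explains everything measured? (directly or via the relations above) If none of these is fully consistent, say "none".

D

Testing each hypothesis:
(A) shorted bypass capacitor — supply rail sagging +; quiescent current low -; excess current draw -; DC offset at output -; gain high -; output clipping -
(B) open trace to ground — supply rail sagging +; quiescent current low +; excess current draw +; DC offset at output -; gain high +; output clipping +
(C) wrong-value bias resistor — supply rail sagging +; quiescent current low -; excess current draw +; DC offset at output -; gain high +; output clipping +
(D) thermal runaway in output stage — supply rail sagging + (via quiescent current low → gain high → supply rail sagging); quiescent current low +; excess current draw +; DC offset at output +; gain high + (via quiescent current low → gain high); output clipping +
(E) blown fuse — does not account for quiescent current low, gain high
Only (D) is consistent with every observation.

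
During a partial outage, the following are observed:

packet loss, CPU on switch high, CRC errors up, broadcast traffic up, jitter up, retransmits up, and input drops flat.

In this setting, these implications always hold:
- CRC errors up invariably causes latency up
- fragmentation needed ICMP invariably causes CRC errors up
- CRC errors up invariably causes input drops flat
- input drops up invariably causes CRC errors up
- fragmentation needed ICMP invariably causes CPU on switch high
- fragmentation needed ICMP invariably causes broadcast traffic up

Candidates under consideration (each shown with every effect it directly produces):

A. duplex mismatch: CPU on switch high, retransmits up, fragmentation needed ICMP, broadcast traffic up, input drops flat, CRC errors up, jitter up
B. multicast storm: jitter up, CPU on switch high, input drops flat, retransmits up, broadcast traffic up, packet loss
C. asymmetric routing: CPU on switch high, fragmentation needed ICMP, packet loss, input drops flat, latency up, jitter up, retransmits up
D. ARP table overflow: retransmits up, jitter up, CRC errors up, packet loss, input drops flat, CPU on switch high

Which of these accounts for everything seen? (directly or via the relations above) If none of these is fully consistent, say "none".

C

For each candidate, compare predicted effects to what was observed:
(A) duplex mismatch — does not account for packet loss
(B) multicast storm — packet loss +; CPU on switch high +; CRC errors up -; broadcast traffic up +; jitter up +; retransmits up +; input drops flat +
(C) asymmetric routing — packet loss +; CPU on switch high +; CRC errors up + (via fragmentation needed ICMP → CRC errors up); broadcast traffic up + (via fragmentation needed ICMP → broadcast traffic up); jitter up +; retransmits up +; input drops flat +
(D) ARP table overflow — packet loss +; CPU on switch high +; CRC errors up +; broadcast traffic up -; jitter up +; retransmits up +; input drops flat +
(C) is the only candidate with no mismatches.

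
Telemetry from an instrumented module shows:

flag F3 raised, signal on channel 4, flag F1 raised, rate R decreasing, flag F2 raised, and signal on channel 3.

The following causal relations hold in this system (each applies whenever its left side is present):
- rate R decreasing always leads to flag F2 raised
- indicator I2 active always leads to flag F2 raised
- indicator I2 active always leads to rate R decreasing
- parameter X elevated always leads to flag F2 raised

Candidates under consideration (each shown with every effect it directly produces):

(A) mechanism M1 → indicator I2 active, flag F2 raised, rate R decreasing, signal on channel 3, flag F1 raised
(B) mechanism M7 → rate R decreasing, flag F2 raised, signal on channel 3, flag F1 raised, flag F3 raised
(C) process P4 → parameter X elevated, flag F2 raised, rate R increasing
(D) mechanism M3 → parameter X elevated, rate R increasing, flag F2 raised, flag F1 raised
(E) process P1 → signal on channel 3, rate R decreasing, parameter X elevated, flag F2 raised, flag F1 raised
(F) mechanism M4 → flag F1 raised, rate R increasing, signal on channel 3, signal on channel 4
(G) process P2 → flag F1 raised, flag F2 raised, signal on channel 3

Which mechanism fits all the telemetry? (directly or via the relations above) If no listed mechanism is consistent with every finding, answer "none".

none

Checking each candidate against the observations:
(A) mechanism M1 — flag F3 raised NO; signal on channel 4 NO; flag F1 raised yes; rate R decreasing yes; flag F2 raised yes; signal on channel 3 yes
(B) mechanism M7 — flag F3 raised yes; signal on channel 4 NO; flag F1 raised yes; rate R decreasing yes; flag F2 raised yes; signal on channel 3 yes
(C) process P4 — fails on flag F3 raised, signal on channel 4, flag F1 raised, rate R decreasing, signal on channel 3 (predicts rate R increasing, not rate R decreasing)
(D) mechanism M3 — fails on flag F3 raised, signal on channel 4, rate R decreasing, signal on channel 3 (predicts rate R increasing, not rate R decreasing)
(E) process P1 — flag F3 raised NO; signal on channel 4 NO; flag F1 raised yes; rate R decreasing yes; flag F2 raised yes; signal on channel 3 yes
(F) mechanism M4 — flag F3 raised NO; signal on channel 4 yes; flag F1 raised yes; rate R decreasing NO; flag F2 raised NO; signal on channel 3 yes
(G) process P2 — does not account for flag F3 raised, signal on channel 4, rate R decreasing
Every candidate fails on at least one observation.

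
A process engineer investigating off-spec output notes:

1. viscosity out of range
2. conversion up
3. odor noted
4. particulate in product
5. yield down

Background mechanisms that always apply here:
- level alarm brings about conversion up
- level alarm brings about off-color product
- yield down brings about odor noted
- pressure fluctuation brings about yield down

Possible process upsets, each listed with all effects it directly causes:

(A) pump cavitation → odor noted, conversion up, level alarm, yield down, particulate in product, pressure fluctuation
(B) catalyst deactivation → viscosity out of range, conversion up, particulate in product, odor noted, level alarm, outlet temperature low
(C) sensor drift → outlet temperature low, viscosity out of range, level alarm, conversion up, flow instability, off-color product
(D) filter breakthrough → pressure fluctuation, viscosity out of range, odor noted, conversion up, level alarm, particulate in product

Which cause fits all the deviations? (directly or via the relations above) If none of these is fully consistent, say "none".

D

For each candidate, compare predicted effects to what was observed:
(A) pump cavitation — viscosity out of range ✗; conversion up ✓; odor noted ✓; particulate in product ✓; yield down ✓
(B) catalyst deactivation — viscosity out of range ✓; conversion up ✓; odor noted ✓; particulate in product ✓; yield down ✗
(C) sensor drift — does not account for odor noted, particulate in product, yield down
(D) filter breakthrough — viscosity out of range ✓; conversion up ✓; odor noted ✓; particulate in product ✓; yield down ✓ (by pressure fluctuation → yield down)
(D) alone accounts for all the evidence.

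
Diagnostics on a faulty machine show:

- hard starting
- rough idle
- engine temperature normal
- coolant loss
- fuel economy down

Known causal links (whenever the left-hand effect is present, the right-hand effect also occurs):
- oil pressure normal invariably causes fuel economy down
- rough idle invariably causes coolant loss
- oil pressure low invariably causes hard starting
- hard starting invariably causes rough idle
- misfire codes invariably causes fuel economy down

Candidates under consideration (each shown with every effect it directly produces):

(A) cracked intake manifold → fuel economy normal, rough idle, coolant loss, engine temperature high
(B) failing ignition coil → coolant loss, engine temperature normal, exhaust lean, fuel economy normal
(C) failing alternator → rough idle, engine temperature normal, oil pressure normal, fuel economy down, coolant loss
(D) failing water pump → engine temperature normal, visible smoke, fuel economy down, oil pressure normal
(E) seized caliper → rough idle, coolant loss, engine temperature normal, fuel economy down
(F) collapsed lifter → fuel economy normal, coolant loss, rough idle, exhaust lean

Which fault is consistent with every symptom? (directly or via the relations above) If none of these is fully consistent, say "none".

none

For each candidate, compare predicted effects to what was observed:
(A) cracked intake manifold — hard starting ✗; rough idle ✓; engine temperature normal ✗; coolant loss ✓; fuel economy down ✗
(B) failing ignition coil — hard starting ✗; rough idle ✗; engine temperature normal ✓; coolant loss ✓; fuel economy down ✗
(C) failing alternator — hard starting ✗; rough idle ✓; engine temperature normal ✓; coolant loss ✓; fuel economy down ✓
(D) failing water pump — does not account for hard starting, rough idle, coolant loss
(E) seized caliper — hard starting ✗; rough idle ✓; engine temperature normal ✓; coolant loss ✓; fuel economy down ✓
(F) collapsed lifter — fails on hard starting, engine temperature normal, fuel economy down (predicts fuel economy normal, not fuel economy down)
None of the listed candidates fits everything.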